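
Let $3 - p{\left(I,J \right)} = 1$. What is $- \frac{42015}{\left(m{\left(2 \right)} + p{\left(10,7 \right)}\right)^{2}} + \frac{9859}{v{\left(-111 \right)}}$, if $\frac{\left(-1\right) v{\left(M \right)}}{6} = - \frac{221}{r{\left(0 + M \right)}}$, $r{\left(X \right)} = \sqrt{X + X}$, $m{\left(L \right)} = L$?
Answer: $- \frac{42015}{16} + \frac{9859 i \sqrt{222}}{1326} \approx -2625.9 + 110.78 i$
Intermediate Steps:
$p{\left(I,J \right)} = 2$ ($p{\left(I,J \right)} = 3 - 1 = 2$)
$r{\left(X \right)} = \sqrt{2} \sqrt{X}$ ($r{\left(X \right)} = \sqrt{2 X} = \sqrt{2} \sqrt{X}$)
$v{\left(M \right)} = \frac{663 \sqrt{2}}{\sqrt{M}}$ ($v{\left(M \right)} = - 6 \left(- \frac{221}{\sqrt{2} \sqrt{0 + M}}\right) = - 6 \left(- \frac{221}{\sqrt{2} \sqrt{M}}\right) = - 6 \left(- 221 \frac{\sqrt{2}}{2 \sqrt{M}}\right) = - 6 \left(- \frac{221 \sqrt{2}}{2 \sqrt{M}}\right) = \frac{663 \sqrt{2}}{\sqrt{M}}$)
$- \frac{42015}{\left(m{\left(2 \right)} + p{\left(10,7 \right)}\right)^{2}} + \frac{9859}{v{\left(-111 \right)}} = - \frac{42015}{\left(2 + 2\right)^{2}} + \frac{9859}{663 \sqrt{2} \frac{1}{\sqrt{-111}}} = - \frac{42015}{4^{2}} + \frac{9859}{663 \sqrt{2} \left(- \frac{i \sqrt{111}}{111}\right)} = - \frac{42015}{16} + \frac{9859}{\left(- \frac{221}{37}\right) i \sqrt{222}} = \left(-42015\right) \frac{1}{16} + 9859 \frac{i \sqrt{222}}{1326} = - \frac{42015}{16} + \frac{9859 i \sqrt{222}}{1326}$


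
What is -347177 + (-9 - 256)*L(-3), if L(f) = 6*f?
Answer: -342407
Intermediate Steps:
-347177 + (-9 - 256)*L(-3) = -347177 + (-9 - 256)*(6*(-3)) = -347177 - 265*(-18) = -347177 + 4770 = -342407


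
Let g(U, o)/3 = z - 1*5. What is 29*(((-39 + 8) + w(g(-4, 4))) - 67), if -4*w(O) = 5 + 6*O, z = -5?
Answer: -6293/4 ≈ -1573.3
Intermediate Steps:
g(U, o) = -30 (g(U, o) = 3*(-5 - 1*5) = 3*(-5 - 5) = 3*(-10) = -30)
w(O) = -5/4 - 3*O/2 (w(O) = -(5 + 6*O)/4 = -5/4 - 3*O/2)
29*(((-39 + 8) + w(g(-4, 4))) - 67) = 29*(((-39 + 8) + (-5/4 - 3/2*(-30))) - 67) = 29*((-31 + (-5/4 + 45)) - 67) = 29*((-31 + 175/4) - 67) = 29*(51/4 - 67) = 29*(-217/4) = -6293/4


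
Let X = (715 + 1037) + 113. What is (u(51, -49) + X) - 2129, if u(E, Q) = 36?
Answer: -228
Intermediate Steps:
X = 1865 (X = 1752 + 113 = 1865)
(u(51, -49) + X) - 2129 = (36 + 1865) - 2129 = 1901 - 2129 = -228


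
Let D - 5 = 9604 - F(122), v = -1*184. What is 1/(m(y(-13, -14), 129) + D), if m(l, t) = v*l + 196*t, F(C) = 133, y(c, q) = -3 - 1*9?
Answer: 1/36968 ≈ 2.7050e-5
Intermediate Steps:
y(c, q) = -12 (y(c, q) = -3 - 9 = -12)
v = -184
m(l, t) = -184*l + 196*t
D = 9476 (D = 5 + (9604 - 1*133) = 5 + (9604 - 133) = 5 + 9471 = 9476)
1/(m(y(-13, -14), 129) + D) = 1/((-184*(-12) + 196*129) + 9476) = 1/((2208 + 25284) + 9476) = 1/(27492 + 9476) = 1/36968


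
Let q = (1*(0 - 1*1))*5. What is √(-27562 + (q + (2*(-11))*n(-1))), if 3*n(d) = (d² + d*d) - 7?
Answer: I*√247773/3 ≈ 165.92*I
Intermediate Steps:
n(d) = -7/3 + 2*d²/3 (n(d) = ((d² + d*d) - 7)/3 = ((d² + d²) - 7)/3 = (2*d² - 7)/3 = (-7 + 2*d²)/3 = -7/3 + 2*d²/3)
q = -5 (q = (1*(0 - 1))*5 = (1*(-1))*5 = -1*5 = -5)
√(-27562 + (q + (2*(-11))*n(-1))) = √(-27562 + (-5 + (2*(-11))*(-7/3 + (⅔)*(-1)²))) = √(-27562 + (-5 - 22*(-7/3 + (⅔)*1))) = √(-27562 + (-5 - 22*(-7/3 + ⅔))) = √(-27562 + (-5 - 22*(-5/3))) = √(-27562 + (-5 + 110/3)) = √(-27562 + 95/3) = √(-82591/3) = I*√247773/3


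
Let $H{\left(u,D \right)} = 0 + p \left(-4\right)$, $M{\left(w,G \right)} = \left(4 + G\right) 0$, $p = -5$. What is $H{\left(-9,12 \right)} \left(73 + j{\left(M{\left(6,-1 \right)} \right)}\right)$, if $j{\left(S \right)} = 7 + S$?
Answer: $1600$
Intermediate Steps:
$M{\left(w,G \right)} = 0$
$H{\left(u,D \right)} = 20$ ($H{\left(u,D \right)} = 0 - -20 = 0 + 20 = 20$)
$H{\left(-9,12 \right)} \left(73 + j{\left(M{\left(6,-1 \right)} \right)}\right) = 20 \left(73 + \left(7 + 0\right)\right) = 20 \left(73 + 7\right) = 20 \cdot 80 = 1600$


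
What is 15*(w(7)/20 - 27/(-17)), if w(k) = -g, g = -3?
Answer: 1773/68 ≈ 26.074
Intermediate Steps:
w(k) = 3 (w(k) = -1*(-3) = 3)
15*(w(7)/20 - 27/(-17)) = 15*(3/20 - 27/(-17)) = 15*(3*(1/20) - 27*(-1/17)) = 15*(3/20 + 27/17) = 15*(591/340) = 1773/68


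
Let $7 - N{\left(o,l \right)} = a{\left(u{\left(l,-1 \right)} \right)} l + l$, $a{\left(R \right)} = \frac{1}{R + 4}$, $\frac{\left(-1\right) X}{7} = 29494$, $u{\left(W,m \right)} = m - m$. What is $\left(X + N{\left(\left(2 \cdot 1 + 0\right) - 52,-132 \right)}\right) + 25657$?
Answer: $-180629$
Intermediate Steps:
$u{\left(W,m \right)} = 0$
$X = -206458$ ($X = \left(-7\right) 29494 = -206458$)
$a{\left(R \right)} = \frac{1}{4 + R}$
$N{\left(o,l \right)} = 7 - \frac{5 l}{4}$ ($N{\left(o,l \right)} = 7 - \left(\frac{l}{4 + 0} + l\right) = 7 - \left(\frac{l}{4} + l\right) = 7 - \frac{5 l}{4}$)
$\left(X + N{\left(\left(2 \cdot 1 + 0\right) - 52,-132 \right)}\right) + 25657 = \left(-206458 + \left(7 - -165\right)\right) + 25657 = \left(-206458 + \left(7 + 165\right)\right) + 25657 = \left(-206458 + 172\right) + 25657 = -206286 + 25657 = -180629$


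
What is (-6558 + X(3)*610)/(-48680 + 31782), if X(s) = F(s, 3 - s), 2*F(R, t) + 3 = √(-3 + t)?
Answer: 7473/16898 - 305*I*√3/16898 ≈ 0.44224 - 0.031263*I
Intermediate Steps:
F(R, t) = -3/2 + √(-3 + t)/2
X(s) = -3/2 + √(-s)/2 (X(s) = -3/2 + √(-3 + (3 - s))/2 = -3/2 + √(-s)/2)
(-6558 + X(3)*610)/(-48680 + 31782) = (-6558 + (-3/2 + √(-1*3)/2)*610)/(-48680 + 31782) = (-6558 + (-3/2 + √(-3)/2)*610)/(-16898) = (-6558 + (-3/2 + (I*√3)/2)*610)*(-1/16898) = (-6558 + (-3/2 + I*√3/2)*610)*(-1/16898) = (-6558 + (-915 + 305*I*√3))*(-1/16898) = (-7473 + 305*I*√3)*(-1/16898) = 7473/16898 - 305*I*√3/16898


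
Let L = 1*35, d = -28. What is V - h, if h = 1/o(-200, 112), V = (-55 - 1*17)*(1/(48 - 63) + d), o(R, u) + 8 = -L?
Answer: 434477/215 ≈ 2020.8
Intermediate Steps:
L = 35
o(R, u) = -43 (o(R, u) = -8 - 1*35 = -8 - 35 = -43)
V = 10104/5 (V = (-55 - 1*17)*(1/(48 - 63) - 28) = (-55 - 17)*(1/(-15) - 28) = -72*(-1/15 - 28) = -72*(-421/15) = 10104/5 ≈ 2020.8)
h = -1/43 (h = 1/(-43) = -1/43 ≈ -0.023256)
V - h = 10104/5 - 1*(-1/43) = 10104/5 + 1/43 = 434477/215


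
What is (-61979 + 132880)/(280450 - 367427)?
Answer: -70901/86977 ≈ -0.81517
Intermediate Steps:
(-61979 + 132880)/(280450 - 367427) = 70901/(-86977) = 70901*(-1/86977) = -70901/86977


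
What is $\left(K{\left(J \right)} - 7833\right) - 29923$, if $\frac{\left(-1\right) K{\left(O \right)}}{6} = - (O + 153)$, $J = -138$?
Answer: $-37666$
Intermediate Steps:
$K{\left(O \right)} = 918 + 6 O$ ($K{\left(O \right)} = - 6 \left(- (O + 153)\right) = - 6 \left(- (153 + O)\right) = - 6 \left(-153 - O\right) = 918 + 6 O$)
$\left(K{\left(J \right)} - 7833\right) - 29923 = \left(\left(918 + 6 \left(-138\right)\right) - 7833\right) - 29923 = \left(\left(918 - 828\right) - 7833\right) - 29923 = \left(90 - 7833\right) - 29923 = -7743 - 29923 = -37666$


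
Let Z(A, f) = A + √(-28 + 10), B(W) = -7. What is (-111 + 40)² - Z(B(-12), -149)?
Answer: 5048 - 3*I*√2 ≈ 5048.0 - 4.2426*I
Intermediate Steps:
Z(A, f) = A + 3*I*√2 (Z(A, f) = A + √(-18) = A + 3*I*√2)
(-111 + 40)² - Z(B(-12), -149) = (-111 + 40)² - (-7 + 3*I*√2) = (-71)² + (7 - 3*I*√2) = 5041 + (7 - 3*I*√2) = 5048 - 3*I*√2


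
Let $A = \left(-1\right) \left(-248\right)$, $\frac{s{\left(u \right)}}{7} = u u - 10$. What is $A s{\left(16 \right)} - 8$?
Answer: $427048$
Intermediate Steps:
$s{\left(u \right)} = -70 + 7 u^{2}$ ($s{\left(u \right)} = 7 \left(u u - 10\right) = 7 \left(u^{2} - 10\right) = 7 \left(-10 + u^{2}\right) = -70 + 7 u^{2}$)
$A = 248$
$A s{\left(16 \right)} - 8 = 248 \left(-70 + 7 \cdot 16^{2}\right) - 8 = 248 \left(-70 + 7 \cdot 256\right) - 8 = 248 \left(-70 + 1792\right) - 8 = 248 \cdot 1722 - 8 = 427056 - 8 = 427048$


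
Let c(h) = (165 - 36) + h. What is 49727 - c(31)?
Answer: 49567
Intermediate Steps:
c(h) = 129 + h
49727 - c(31) = 49727 - (129 + 31) = 49727 - 1*160 = 49727 - 160 = 49567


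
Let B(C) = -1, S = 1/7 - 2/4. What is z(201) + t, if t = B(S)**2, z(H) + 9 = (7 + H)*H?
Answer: 41800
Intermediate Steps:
z(H) = -9 + H*(7 + H) (z(H) = -9 + (7 + H)*H = -9 + H*(7 + H))
S = -5/14 (S = 1*(1/7) - 2*1/4 = 1/7 - 1/2 = -5/14 ≈ -0.35714)
t = 1 (t = (-1)**2 = 1)
z(201) + t = (-9 + 201**2 + 7*201) + 1 = (-9 + 40401 + 1407) + 1 = 41799 + 1 = 41800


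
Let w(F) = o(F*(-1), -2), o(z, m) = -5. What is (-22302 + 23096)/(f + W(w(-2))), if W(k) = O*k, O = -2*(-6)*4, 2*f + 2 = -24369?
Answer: -1588/24851 ≈ -0.063901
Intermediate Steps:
f = -24371/2 (f = -1 + (½)*(-24369) = -1 - 24369/2 = -24371/2 ≈ -12186.)
O = 48 (O = 12*4 = 48)
w(F) = -5
W(k) = 48*k
(-22302 + 23096)/(f + W(w(-2))) = (-22302 + 23096)/(-24371/2 + 48*(-5)) = 794/(-24371/2 - 240) = 794/(-24851/2) = 794*(-2/24851) = -1588/24851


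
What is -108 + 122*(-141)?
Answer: -17310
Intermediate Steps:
-108 + 122*(-141) = -108 - 17202 = -17310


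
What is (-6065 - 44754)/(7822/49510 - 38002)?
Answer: 1258024345/940735599 ≈ 1.3373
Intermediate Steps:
(-6065 - 44754)/(7822/49510 - 38002) = -50819/(7822*(1/49510) - 38002) = -50819/(3911/24755 - 38002) = -50819/(-940735599/24755) = -50819*(-24755/940735599) = 1258024345/940735599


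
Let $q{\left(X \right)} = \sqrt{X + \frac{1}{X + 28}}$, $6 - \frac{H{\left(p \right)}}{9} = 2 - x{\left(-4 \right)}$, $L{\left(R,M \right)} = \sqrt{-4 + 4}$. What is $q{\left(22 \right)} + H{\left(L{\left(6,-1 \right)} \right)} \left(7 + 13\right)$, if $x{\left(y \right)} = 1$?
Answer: $900 + \frac{\sqrt{2202}}{10} \approx 904.69$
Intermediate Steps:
$L{\left(R,M \right)} = 0$ ($L{\left(R,M \right)} = \sqrt{0} = 0$)
$H{\left(p \right)} = 45$ ($H{\left(p \right)} = 54 - 9 \left(2 - 1\right) = 54 - 9 = 45$)
$q{\left(X \right)} = \sqrt{X + \frac{1}{28 + X}}$
$q{\left(22 \right)} + H{\left(L{\left(6,-1 \right)} \right)} \left(7 + 13\right) = \sqrt{\frac{1 + 22 \left(28 + 22\right)}{28 + 22}} + 45 \left(7 + 13\right) = \sqrt{\frac{1 + 22 \cdot 50}{50}} + 45 \cdot 20 = \sqrt{\frac{1 + 1100}{50}} + 900 = \sqrt{\frac{1}{50} \cdot 1101} + 900 = \sqrt{\frac{1101}{50}} + 900 = \frac{\sqrt{2202}}{10} + 900 = 900 + \frac{\sqrt{2202}}{10}$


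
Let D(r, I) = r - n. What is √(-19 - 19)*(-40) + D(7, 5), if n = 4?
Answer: 3 - 40*I*√38 ≈ 3.0 - 246.58*I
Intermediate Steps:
D(r, I) = -4 + r (D(r, I) = r - 1*4 = r - 4 = -4 + r)
√(-19 - 19)*(-40) + D(7, 5) = √(-19 - 19)*(-40) + (-4 + 7) = √(-38)*(-40) + 3 = (I*√38)*(-40) + 3 = -40*I*√38 + 3 = 3 - 40*I*√38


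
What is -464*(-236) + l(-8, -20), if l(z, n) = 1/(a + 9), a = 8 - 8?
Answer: 985537/9 ≈ 1.0950e+5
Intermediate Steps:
a = 0
l(z, n) = ⅑ (l(z, n) = 1/(0 + 9) = 1/9 = ⅑)
-464*(-236) + l(-8, -20) = -464*(-236) + ⅑ = 109504 + ⅑ = 985537/9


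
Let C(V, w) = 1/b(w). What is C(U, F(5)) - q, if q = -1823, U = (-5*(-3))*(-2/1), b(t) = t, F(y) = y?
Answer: 9116/5 ≈ 1823.2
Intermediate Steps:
U = -30 (U = 15*(-2*1) = 15*(-2) = -30)
C(V, w) = 1/w
C(U, F(5)) - q = 1/5 - 1*(-1823) = ⅕ + 1823 = 9116/5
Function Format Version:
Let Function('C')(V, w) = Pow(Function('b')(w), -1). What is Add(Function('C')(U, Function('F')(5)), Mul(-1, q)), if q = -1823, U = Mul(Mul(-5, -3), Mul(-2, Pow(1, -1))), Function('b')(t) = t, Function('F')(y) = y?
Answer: Rational(9116, 5) ≈ 1823.2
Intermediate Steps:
U = -30 (U = Mul(15, Mul(-2, 1)) = Mul(15, -2) = -30)
Function('C')(V, w) = Pow(w, -1)
Add(Function('C')(U, Function('F')(5)), Mul(-1, q)) = Add(Pow(5, -1), Mul(-1, -1823)) = Add(Rational(1, 5), 1823) = Rational(9116, 5)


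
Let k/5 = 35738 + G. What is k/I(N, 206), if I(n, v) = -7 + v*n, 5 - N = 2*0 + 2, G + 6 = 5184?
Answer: 204580/611 ≈ 334.83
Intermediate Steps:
G = 5178 (G = -6 + 5184 = 5178)
N = 3 (N = 5 - (2*0 + 2) = 5 - (0 + 2) = 5 - 1*2 = 5 - 2 = 3)
I(n, v) = -7 + n*v
k = 204580 (k = 5*(35738 + 5178) = 5*40916 = 204580)
k/I(N, 206) = 204580/(-7 + 3*206) = 204580/(-7 + 618) = 204580/611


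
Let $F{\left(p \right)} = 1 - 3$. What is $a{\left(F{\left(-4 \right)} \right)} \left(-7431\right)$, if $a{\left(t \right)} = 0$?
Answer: $0$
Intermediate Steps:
$F{\left(p \right)} = -2$ ($F{\left(p \right)} = 1 - 3 = -2$)
$a{\left(F{\left(-4 \right)} \right)} \left(-7431\right) = 0 \left(-7431\right) = 0$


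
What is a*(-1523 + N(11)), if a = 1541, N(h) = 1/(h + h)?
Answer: -51631205/22 ≈ -2.3469e+6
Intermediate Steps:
N(h) = 1/(2*h)
a*(-1523 + N(11)) = 1541*(-1523 + (1/2)/11) = 1541*(-1523 + (1/2)*(1/11)) = 1541*(-1523 + 1/22) = 1541*(-33505/22) = -51631205/22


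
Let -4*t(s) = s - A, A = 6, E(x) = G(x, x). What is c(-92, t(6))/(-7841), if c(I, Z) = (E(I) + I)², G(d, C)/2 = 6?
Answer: -6400/7841 ≈ -0.81622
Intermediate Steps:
G(d, C) = 12 (G(d, C) = 2*6 = 12)
E(x) = 12
t(s) = 3/2 - s/4 (t(s) = -(s - 1*6)/4 = -(s - 6)/4 = -(-6 + s)/4 = 3/2 - s/4)
c(I, Z) = (12 + I)²
c(-92, t(6))/(-7841) = (12 - 92)²/(-7841) = (-80)²*(-1/7841) = 6400*(-1/7841) = -6400/7841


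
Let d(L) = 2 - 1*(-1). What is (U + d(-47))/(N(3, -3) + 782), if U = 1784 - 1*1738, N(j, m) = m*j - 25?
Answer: 49/748 ≈ 0.065508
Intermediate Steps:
N(j, m) = -25 + j*m (N(j, m) = j*m - 25 = -25 + j*m)
d(L) = 3 (d(L) = 2 + 1 = 3)
U = 46 (U = 1784 - 1738 = 46)
(U + d(-47))/(N(3, -3) + 782) = (46 + 3)/((-25 + 3*(-3)) + 782) = 49/((-25 - 9) + 782) = 49/(-34 + 782) = 49/748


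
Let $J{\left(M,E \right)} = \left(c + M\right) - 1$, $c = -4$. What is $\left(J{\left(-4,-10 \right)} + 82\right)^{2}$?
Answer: $5329$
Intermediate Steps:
$J{\left(M,E \right)} = -5 + M$ ($J{\left(M,E \right)} = \left(-4 + M\right) - 1 = -5 + M$)
$\left(J{\left(-4,-10 \right)} + 82\right)^{2} = \left(\left(-5 - 4\right) + 82\right)^{2} = \left(-9 + 82\right)^{2} = 73^{2} = 5329$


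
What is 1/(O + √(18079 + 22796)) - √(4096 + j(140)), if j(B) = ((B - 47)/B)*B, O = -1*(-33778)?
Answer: 33778/1140912409 - √4189 - 5*√1635/1140912409 ≈ -64.722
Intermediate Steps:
O = 33778
j(B) = -47 + B (j(B) = ((-47 + B)/B)*B = -47 + B)
1/(O + √(18079 + 22796)) - √(4096 + j(140)) = 1/(33778 + √(18079 + 22796)) - √(4096 + (-47 + 140)) = 1/(33778 + √40875) - √(4096 + 93) = 1/(33778 + 5*√1635) - √4189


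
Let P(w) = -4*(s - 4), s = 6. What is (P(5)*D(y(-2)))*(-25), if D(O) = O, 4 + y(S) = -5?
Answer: -1800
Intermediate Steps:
y(S) = -9 (y(S) = -4 - 5 = -9)
P(w) = -8 (P(w) = -4*(6 - 4) = -4*2 = -8)
(P(5)*D(y(-2)))*(-25) = -8*(-9)*(-25) = 72*(-25) = -1800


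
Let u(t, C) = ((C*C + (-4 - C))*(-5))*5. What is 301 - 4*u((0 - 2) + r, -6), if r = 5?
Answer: 4101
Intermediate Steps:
u(t, C) = 100 - 25*C² + 25*C (u(t, C) = ((C² + (-4 - C))*(-5))*5 = ((-4 + C² - C)*(-5))*5 = (20 - 5*C² + 5*C)*5 = 100 - 25*C² + 25*C)
301 - 4*u((0 - 2) + r, -6) = 301 - 4*(100 - 25*(-6)² + 25*(-6)) = 301 - 4*(100 - 25*36 - 150) = 301 - 4*(100 - 900 - 150) = 301 - 4*(-950) = 301 + 3800 = 4101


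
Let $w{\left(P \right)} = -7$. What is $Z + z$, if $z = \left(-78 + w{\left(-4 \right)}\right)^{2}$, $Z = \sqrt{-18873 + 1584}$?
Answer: $7225 + 3 i \sqrt{1921} \approx 7225.0 + 131.49 i$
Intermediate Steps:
$Z = 3 i \sqrt{1921}$ ($Z = \sqrt{-17289} = 3 i \sqrt{1921} \approx 131.49 i$)
$z = 7225$ ($z = \left(-78 - 7\right)^{2} = \left(-85\right)^{2} = 7225$)
$Z + z = 3 i \sqrt{1921} + 7225 = 7225 + 3 i \sqrt{1921}$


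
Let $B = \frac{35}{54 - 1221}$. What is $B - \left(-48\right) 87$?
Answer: $\frac{4873357}{1167} \approx 4176.0$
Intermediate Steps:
$B = - \frac{35}{1167}$ ($B = \frac{35}{-1167} = 35 \left(- \frac{1}{1167}\right) = - \frac{35}{1167} \approx -0.029991$)
$B - \left(-48\right) 87 = - \frac{35}{1167} - \left(-48\right) 87 = - \frac{35}{1167} - -4176 = - \frac{35}{1167} + 4176 = \frac{4873357}{1167}$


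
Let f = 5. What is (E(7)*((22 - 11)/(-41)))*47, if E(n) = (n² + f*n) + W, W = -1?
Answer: -42911/41 ≈ -1046.6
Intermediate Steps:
E(n) = -1 + n² + 5*n (E(n) = (n² + 5*n) - 1 = -1 + n² + 5*n)
(E(7)*((22 - 11)/(-41)))*47 = ((-1 + 7² + 5*7)*((22 - 11)/(-41)))*47 = ((-1 + 49 + 35)*(11*(-1/41)))*47 = (83*(-11/41))*47 = -913/41*47 = -42911/41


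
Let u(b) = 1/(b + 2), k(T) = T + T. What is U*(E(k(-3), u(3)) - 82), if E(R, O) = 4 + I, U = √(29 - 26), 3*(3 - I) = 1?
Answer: -226*√3/3 ≈ -130.48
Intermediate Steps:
k(T) = 2*T
I = 8/3 (I = 3 - ⅓*1 = 3 - ⅓ = 8/3 ≈ 2.6667)
U = √3 ≈ 1.7320
u(b) = 1/(2 + b)
E(R, O) = 20/3 (E(R, O) = 4 + 8/3 = 20/3)
U*(E(k(-3), u(3)) - 82) = √3*(20/3 - 82) = √3*(-226/3) = -226*√3/3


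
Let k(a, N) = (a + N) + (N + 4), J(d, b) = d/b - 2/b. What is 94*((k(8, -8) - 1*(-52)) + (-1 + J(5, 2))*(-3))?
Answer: 4371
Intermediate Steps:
J(d, b) = -2/b + d/b
k(a, N) = 4 + a + 2*N (k(a, N) = (N + a) + (4 + N) = 4 + a + 2*N)
94*((k(8, -8) - 1*(-52)) + (-1 + J(5, 2))*(-3)) = 94*(((4 + 8 + 2*(-8)) - 1*(-52)) + (-1 + (-2 + 5)/2)*(-3)) = 94*(((4 + 8 - 16) + 52) + (-1 + (½)*3)*(-3)) = 94*((-4 + 52) + (-1 + 3/2)*(-3)) = 94*(48 + (½)*(-3)) = 94*(48 - 3/2) = 94*(93/2) = 4371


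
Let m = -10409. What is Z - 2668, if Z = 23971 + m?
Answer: 10894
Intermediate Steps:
Z = 13562 (Z = 23971 - 10409 = 13562)
Z - 2668 = 13562 - 2668 = 10894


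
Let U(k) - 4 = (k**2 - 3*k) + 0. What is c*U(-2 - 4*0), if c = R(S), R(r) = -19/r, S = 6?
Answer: -133/3 ≈ -44.333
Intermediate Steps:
U(k) = 4 + k**2 - 3*k (U(k) = 4 + ((k**2 - 3*k) + 0) = 4 + (k**2 - 3*k) = 4 + k**2 - 3*k)
c = -19/6 ≈ -3.1667
c*U(-2 - 4*0) = -19*(4 + (-2 - 4*0)**2 - 3*(-2 - 4*0))/6 = -19*(4 + (-2 + 0)**2 - 3*(-2 + 0))/6 = -19*(4 + (-2)**2 - 3*(-2))/6 = -19*(4 + 4 + 6)/6 = -19/6*14 = -133/3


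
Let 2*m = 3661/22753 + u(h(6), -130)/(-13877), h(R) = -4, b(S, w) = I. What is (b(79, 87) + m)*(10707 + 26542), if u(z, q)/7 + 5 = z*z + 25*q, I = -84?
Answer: -977380339116979/315743381 ≈ -3.0955e+6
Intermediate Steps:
b(S, w) = -84
u(z, q) = -35 + 7*z² + 175*q (u(z, q) = -35 + 7*(z*z + 25*q) = -35 + 7*(z² + 25*q) = -35 + (7*z² + 175*q) = -35 + 7*z² + 175*q)
m = 283341233/315743381 (m = (3661/22753 + (-35 + 7*(-4)² + 175*(-130))/(-13877))/2 = (3661*(1/22753) + (-35 + 7*16 - 22750)*(-1/13877))/2 = (3661/22753 + (-35 + 112 - 22750)*(-1/13877))/2 = (3661/22753 - 22673*(-1/13877))/2 = (3661/22753 + 22673/13877)/2 = (½)*(566682466/315743381) = 283341233/315743381 ≈ 0.89738)
(b(79, 87) + m)*(10707 + 26542) = (-84 + 283341233/315743381)*(10707 + 26542) = -26239102771/315743381*37249 = -977380339116979/315743381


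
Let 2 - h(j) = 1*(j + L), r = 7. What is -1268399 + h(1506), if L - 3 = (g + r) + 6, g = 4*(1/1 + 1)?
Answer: -1269927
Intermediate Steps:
g = 8 (g = 4*(1 + 1) = 4*2 = 8)
L = 24 (L = 3 + ((8 + 7) + 6) = 3 + (15 + 6) = 3 + 21 = 24)
h(j) = -22 - j (h(j) = 2 - (j + 24) = 2 - (24 + j) = 2 + (-24 - j) = -22 - j)
-1268399 + h(1506) = -1268399 + (-22 - 1*1506) = -1268399 + (-22 - 1506) = -1268399 - 1528 = -1269927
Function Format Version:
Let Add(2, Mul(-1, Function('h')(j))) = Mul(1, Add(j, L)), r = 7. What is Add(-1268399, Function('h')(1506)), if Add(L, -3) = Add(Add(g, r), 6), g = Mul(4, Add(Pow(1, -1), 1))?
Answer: -1269927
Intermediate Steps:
g = 8 (g = Mul(4, Add(1, 1)) = Mul(4, 2) = 8)
L = 24 (L = Add(3, Add(Add(8, 7), 6)) = Add(3, Add(15, 6)) = Add(3, 21) = 24)
Function('h')(j) = Add(-22, Mul(-1, j)) (Function('h')(j) = Add(2, Mul(-1, Mul(1, Add(j, 24)))) = Add(2, Mul(-1, Mul(1, Add(24, j)))) = Add(2, Mul(-1, Add(24, j))) = Add(2, Add(-24, Mul(-1, j))) = Add(-22, Mul(-1, j)))
Add(-1268399, Function('h')(1506)) = Add(-1268399, Add(-22, Mul(-1, 1506))) = Add(-1268399, Add(-22, -1506)) = Add(-1268399, -1528) = -1269927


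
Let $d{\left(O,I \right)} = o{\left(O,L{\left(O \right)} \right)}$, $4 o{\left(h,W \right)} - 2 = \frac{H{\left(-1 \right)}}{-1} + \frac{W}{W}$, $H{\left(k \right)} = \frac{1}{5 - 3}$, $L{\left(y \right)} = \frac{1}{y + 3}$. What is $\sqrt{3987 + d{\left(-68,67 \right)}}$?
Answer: $\frac{\sqrt{63802}}{4} \approx 63.148$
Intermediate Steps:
$L{\left(y \right)} = \frac{1}{3 + y}$
$H{\left(k \right)} = \frac{1}{2}$
$o{\left(h,W \right)} = \frac{5}{8}$ ($o{\left(h,W \right)} = \frac{1}{2} + \frac{\frac{1}{2 \left(-1\right)} + \frac{W}{W}}{4} = \frac{1}{2} + \frac{\frac{1}{2} \left(-1\right) + 1}{4} = \frac{1}{2} + \frac{- \frac{1}{2} + 1}{4} = \frac{1}{2} + \frac{1}{4} \cdot \frac{1}{2} = \frac{1}{2} + \frac{1}{8} = \frac{5}{8}$)
$d{\left(O,I \right)} = \frac{5}{8}$
$\sqrt{3987 + d{\left(-68,67 \right)}} = \sqrt{3987 + \frac{5}{8}} = \sqrt{\frac{31901}{8}} = \frac{\sqrt{63802}}{4}$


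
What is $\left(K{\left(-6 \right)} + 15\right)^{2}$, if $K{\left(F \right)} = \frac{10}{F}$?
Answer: $\frac{1600}{9} \approx 177.78$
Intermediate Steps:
$\left(K{\left(-6 \right)} + 15\right)^{2} = \left(\frac{10}{-6} + 15\right)^{2} = \left(10 \left(- \frac{1}{6}\right) + 15\right)^{2} = \left(- \frac{5}{3} + 15\right)^{2} = \left(\frac{40}{3}\right)^{2} = \frac{1600}{9}$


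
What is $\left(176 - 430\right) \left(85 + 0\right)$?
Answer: $-21590$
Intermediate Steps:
$\left(176 - 430\right) \left(85 + 0\right) = \left(-254\right) 85 = -21590$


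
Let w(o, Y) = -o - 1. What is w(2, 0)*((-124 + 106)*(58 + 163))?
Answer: 11934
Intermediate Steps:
w(o, Y) = -1 - o
w(2, 0)*((-124 + 106)*(58 + 163)) = (-1 - 1*2)*((-124 + 106)*(58 + 163)) = (-1 - 2)*(-18*221) = -3*(-3978) = 11934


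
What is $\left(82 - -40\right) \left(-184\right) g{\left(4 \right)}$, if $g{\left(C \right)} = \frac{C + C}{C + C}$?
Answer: $-22448$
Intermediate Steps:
$g{\left(C \right)} = 1$ ($g{\left(C \right)} = \frac{2 C}{2 C} = 2 C \frac{1}{2 C} = 1$)
$\left(82 - -40\right) \left(-184\right) g{\left(4 \right)} = \left(82 - -40\right) \left(-184\right) 1 = \left(82 + 40\right) \left(-184\right) 1 = 122 \left(-184\right) 1 = \left(-22448\right) 1 = -22448$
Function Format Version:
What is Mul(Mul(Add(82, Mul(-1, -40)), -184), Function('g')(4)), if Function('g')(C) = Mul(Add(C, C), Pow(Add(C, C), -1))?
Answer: -22448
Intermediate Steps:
Function('g')(C) = 1 (Function('g')(C) = Mul(Mul(2, C), Pow(Mul(2, C), -1)) = Mul(Mul(2, C), Mul(Rational(1, 2), Pow(C, -1))) = 1)
Mul(Mul(Add(82, Mul(-1, -40)), -184), Function('g')(4)) = Mul(Mul(Add(82, Mul(-1, -40)), -184), 1) = Mul(Mul(Add(82, 40), -184), 1) = Mul(Mul(122, -184), 1) = Mul(-22448, 1) = -22448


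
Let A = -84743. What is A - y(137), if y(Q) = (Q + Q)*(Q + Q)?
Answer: -159819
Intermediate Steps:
y(Q) = 4*Q² (y(Q) = (2*Q)*(2*Q) = 4*Q²)
A - y(137) = -84743 - 4*137² = -84743 - 4*18769 = -84743 - 1*75076 = -84743 - 75076 = -159819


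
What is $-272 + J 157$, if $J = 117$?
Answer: $18097$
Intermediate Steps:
$-272 + J 157 = -272 + 117 \cdot 157 = -272 + 18369 = 18097$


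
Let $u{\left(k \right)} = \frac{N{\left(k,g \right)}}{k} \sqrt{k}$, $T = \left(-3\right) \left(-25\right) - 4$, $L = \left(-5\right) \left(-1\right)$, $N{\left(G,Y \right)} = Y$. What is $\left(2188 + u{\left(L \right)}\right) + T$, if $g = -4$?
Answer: $2259 - \frac{4 \sqrt{5}}{5} \approx 2257.2$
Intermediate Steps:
$L = 5$
$T = 71$ ($T = 75 - 4 = 71$)
$u{\left(k \right)} = - \frac{4}{\sqrt{k}}$ ($u{\left(k \right)} = - \frac{4}{k} \sqrt{k} = - \frac{4}{\sqrt{k}}$)
$\left(2188 + u{\left(L \right)}\right) + T = \left(2188 - \frac{4}{\sqrt{5}}\right) + 71 = \left(2188 - 4 \frac{\sqrt{5}}{5}\right) + 71 = \left(2188 - \frac{4 \sqrt{5}}{5}\right) + 71 = 2259 - \frac{4 \sqrt{5}}{5}$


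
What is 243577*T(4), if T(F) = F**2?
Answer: 3897232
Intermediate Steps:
243577*T(4) = 243577*4**2 = 243577*16 = 3897232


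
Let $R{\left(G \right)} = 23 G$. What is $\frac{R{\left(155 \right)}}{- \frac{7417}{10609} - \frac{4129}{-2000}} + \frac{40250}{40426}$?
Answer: $\frac{1529538214750125}{585581949493} \approx 2612.0$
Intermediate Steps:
$\frac{R{\left(155 \right)}}{- \frac{7417}{10609} - \frac{4129}{-2000}} + \frac{40250}{40426} = \frac{23 \cdot 155}{- \frac{7417}{10609} - \frac{4129}{-2000}} + \frac{40250}{40426} = \frac{3565}{\left(-7417\right) \frac{1}{10609} - - \frac{4129}{2000}} + 40250 \cdot \frac{1}{40426} = \frac{3565}{- \frac{7417}{10609} + \frac{4129}{2000}} + \frac{20125}{20213} = \frac{3565}{\frac{28970561}{21218000}} + \frac{20125}{20213} = 3565 \cdot \frac{21218000}{28970561} + \frac{20125}{20213} = \frac{75642170000}{28970561} + \frac{20125}{20213} = \frac{1529538214750125}{585581949493}$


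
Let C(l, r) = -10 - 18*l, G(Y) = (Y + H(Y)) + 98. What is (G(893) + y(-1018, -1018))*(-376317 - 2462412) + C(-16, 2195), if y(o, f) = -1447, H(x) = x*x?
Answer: -2262447141619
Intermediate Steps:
H(x) = x²
G(Y) = 98 + Y + Y² (G(Y) = (Y + Y²) + 98 = 98 + Y + Y²)
(G(893) + y(-1018, -1018))*(-376317 - 2462412) + C(-16, 2195) = ((98 + 893 + 893²) - 1447)*(-376317 - 2462412) + (-10 - 18*(-16)) = ((98 + 893 + 797449) - 1447)*(-2838729) + (-10 + 288) = (798440 - 1447)*(-2838729) + 278 = 796993*(-2838729) + 278 = -2262447141897 + 278 = -2262447141619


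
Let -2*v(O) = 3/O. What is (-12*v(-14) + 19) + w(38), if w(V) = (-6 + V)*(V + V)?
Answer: 17148/7 ≈ 2449.7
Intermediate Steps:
v(O) = -3/(2*O)
w(V) = 2*V*(-6 + V) (w(V) = (-6 + V)*(2*V) = 2*V*(-6 + V))
(-12*v(-14) + 19) + w(38) = (-(-18)/(-14) + 19) + 2*38*(-6 + 38) = (-(-18)*(-1)/14 + 19) + 2*38*32 = (-12*3/28 + 19) + 2432 = (-9/7 + 19) + 2432 = 124/7 + 2432 = 17148/7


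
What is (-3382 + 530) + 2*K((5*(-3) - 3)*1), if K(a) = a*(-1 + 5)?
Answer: -2996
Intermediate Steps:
K(a) = 4*a (K(a) = a*4 = 4*a)
(-3382 + 530) + 2*K((5*(-3) - 3)*1) = (-3382 + 530) + 2*(4*((5*(-3) - 3)*1)) = -2852 + 2*(4*((-15 - 3)*1)) = -2852 + 2*(4*(-18*1)) = -2852 + 2*(4*(-18)) = -2852 + 2*(-72) = -2852 - 144 = -2996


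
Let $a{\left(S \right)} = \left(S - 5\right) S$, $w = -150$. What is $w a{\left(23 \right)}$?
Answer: $-62100$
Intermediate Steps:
$a{\left(S \right)} = S \left(-5 + S\right)$ ($a{\left(S \right)} = \left(-5 + S\right) S = S \left(-5 + S\right)$)
$w a{\left(23 \right)} = - 150 \cdot 23 \left(-5 + 23\right) = - 150 \cdot 23 \cdot 18 = \left(-150\right) 414 = -62100$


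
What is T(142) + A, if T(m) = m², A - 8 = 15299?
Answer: 35471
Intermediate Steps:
A = 15307 (A = 8 + 15299 = 15307)
T(142) + A = 142² + 15307 = 20164 + 15307 = 35471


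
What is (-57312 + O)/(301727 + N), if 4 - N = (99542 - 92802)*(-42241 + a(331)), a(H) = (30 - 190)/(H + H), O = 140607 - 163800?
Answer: -8882385/31445849567 ≈ -0.00028247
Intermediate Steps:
O = -23193
a(H) = -80/H (a(H) = -160*1/(2*H) = -80/H)
N = 94237677064/331 (N = 4 - (99542 - 92802)*(-42241 - 80/331) = 4 - 6740*(-42241 - 80*1/331) = 4 - 6740*(-42241 - 80/331) = 4 - 6740*(-13981851)/331 = 4 - 1*(-94237675740/331) = 4 + 94237675740/331 = 94237677064/331 ≈ 2.8471e+8)
(-57312 + O)/(301727 + N) = (-57312 - 23193)/(301727 + 94237677064/331) = -80505/94337548701/331 = -80505*331/94337548701 = -8882385/31445849567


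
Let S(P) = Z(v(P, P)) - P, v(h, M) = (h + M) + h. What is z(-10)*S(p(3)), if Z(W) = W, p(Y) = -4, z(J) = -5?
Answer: 40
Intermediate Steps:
v(h, M) = M + 2*h (v(h, M) = (M + h) + h = M + 2*h)
S(P) = 2*P (S(P) = (P + 2*P) - P = 3*P - P = 2*P)
z(-10)*S(p(3)) = -10*(-4) = -5*(-8) = 40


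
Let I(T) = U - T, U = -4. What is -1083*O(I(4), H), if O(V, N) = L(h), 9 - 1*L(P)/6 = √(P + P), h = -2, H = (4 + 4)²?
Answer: -58482 + 12996*I ≈ -58482.0 + 12996.0*I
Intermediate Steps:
I(T) = -4 - T
H = 64 (H = 8² = 64)
L(P) = 54 - 6*√2*√P (L(P) = 54 - 6*√(P + P) = 54 - 6*√2*√P)
O(V, N) = 54 - 12*I (O(V, N) = 54 - 6*√2*√(-2) = 54 - 6*√2*I*√2 = 54 - 12*I)
-1083*O(I(4), H) = -1083*(54 - 12*I) = -58482 + 12996*I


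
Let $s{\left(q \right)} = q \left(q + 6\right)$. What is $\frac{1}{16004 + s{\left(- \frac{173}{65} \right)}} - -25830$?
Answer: $\frac{1745574847195}{67579359} \approx 25830.0$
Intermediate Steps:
$s{\left(q \right)} = q \left(6 + q\right)$
$\frac{1}{16004 + s{\left(- \frac{173}{65} \right)}} - -25830 = \frac{1}{16004 + - \frac{173}{65} \left(6 - \frac{173}{65}\right)} - -25830 = \frac{1}{16004 + \left(-173\right) \frac{1}{65} \left(6 - \frac{173}{65}\right)} + 25830 = \frac{1}{16004 - \frac{173 \left(6 - \frac{173}{65}\right)}{65}} + 25830 = \frac{1}{16004 - \frac{37541}{4225}} + 25830 = \frac{1}{\frac{67579359}{4225}} + 25830 = \frac{4225}{67579359} + 25830 = \frac{1745574847195}{67579359}$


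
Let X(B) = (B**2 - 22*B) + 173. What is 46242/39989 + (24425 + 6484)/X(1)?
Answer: 1243048785/6078328 ≈ 204.51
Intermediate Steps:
X(B) = 173 + B**2 - 22*B
46242/39989 + (24425 + 6484)/X(1) = 46242/39989 + (24425 + 6484)/(173 + 1**2 - 22*1) = 46242*(1/39989) + 30909/(173 + 1 - 22) = 46242/39989 + 30909/152 = 1243048785/6078328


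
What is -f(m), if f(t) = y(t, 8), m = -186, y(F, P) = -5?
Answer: 5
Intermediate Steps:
f(t) = -5
-f(m) = -1*(-5) = 5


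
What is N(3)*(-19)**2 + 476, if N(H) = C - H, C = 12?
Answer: 3725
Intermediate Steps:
N(H) = 12 - H
N(3)*(-19)**2 + 476 = (12 - 1*3)*(-19)**2 + 476 = (12 - 3)*361 + 476 = 9*361 + 476 = 3249 + 476 = 3725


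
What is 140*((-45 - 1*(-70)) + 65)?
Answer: 12600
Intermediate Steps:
140*((-45 - 1*(-70)) + 65) = 140*((-45 + 70) + 65) = 140*(25 + 65) = 140*90 = 12600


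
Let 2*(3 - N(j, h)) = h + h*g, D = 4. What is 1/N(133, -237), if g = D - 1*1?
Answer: 1/477 ≈ 0.0020964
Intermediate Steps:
g = 3 (g = 4 - 1*1 = 4 - 1 = 3)
N(j, h) = 3 - 2*h (N(j, h) = 3 - (h + h*3)/2 = 3 - (h + 3*h)/2 = 3 - 2*h)
1/N(133, -237) = 1/(3 - 2*(-237)) = 1/(3 + 474) = 1/477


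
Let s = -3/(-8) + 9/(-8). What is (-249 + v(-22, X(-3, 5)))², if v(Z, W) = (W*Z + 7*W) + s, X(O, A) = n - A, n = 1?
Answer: 576081/16 ≈ 36005.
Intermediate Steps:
s = -¾ (s = -3*(-⅛) + 9*(-⅛) = 3/8 - 9/8 = -¾ ≈ -0.75000)
X(O, A) = 1 - A
v(Z, W) = -¾ + 7*W + W*Z (v(Z, W) = (W*Z + 7*W) - ¾ = (7*W + W*Z) - ¾ = -¾ + 7*W + W*Z)
(-249 + v(-22, X(-3, 5)))² = (-249 + (-¾ + 7*(1 - 1*5) + (1 - 1*5)*(-22)))² = (-249 + (-¾ + 7*(1 - 5) + (1 - 5)*(-22)))² = (-249 + (-¾ + 7*(-4) - 4*(-22)))² = (-249 + (-¾ - 28 + 88))² = (-249 + 237/4)² = (-759/4)² = 576081/16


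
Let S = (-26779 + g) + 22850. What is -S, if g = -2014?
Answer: 5943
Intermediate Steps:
S = -5943 (S = (-26779 - 2014) + 22850 = -28793 + 22850 = -5943)
-S = -1*(-5943) = 5943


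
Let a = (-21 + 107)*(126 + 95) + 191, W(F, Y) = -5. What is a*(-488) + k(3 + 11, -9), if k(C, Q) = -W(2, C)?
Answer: -9368131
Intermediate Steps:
k(C, Q) = 5 (k(C, Q) = -1*(-5) = 5)
a = 19197 (a = 86*221 + 191 = 19006 + 191 = 19197)
a*(-488) + k(3 + 11, -9) = 19197*(-488) + 5 = -9368136 + 5 = -9368131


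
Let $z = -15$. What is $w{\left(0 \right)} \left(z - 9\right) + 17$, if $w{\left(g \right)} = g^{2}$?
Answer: $17$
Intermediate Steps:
$w{\left(0 \right)} \left(z - 9\right) + 17 = 0^{2} \left(-15 - 9\right) + 17 = 0 \left(-15 - 9\right) + 17 = 0 \left(-24\right) + 17 = 0 + 17 = 17$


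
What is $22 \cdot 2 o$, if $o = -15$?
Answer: $-660$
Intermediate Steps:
$22 \cdot 2 o = 22 \cdot 2 \left(-15\right) = 44 \left(-15\right) = -660$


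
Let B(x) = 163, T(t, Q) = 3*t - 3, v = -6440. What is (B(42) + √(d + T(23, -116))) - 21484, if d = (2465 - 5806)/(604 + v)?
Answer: -21321 + √566846303/2918 ≈ -21313.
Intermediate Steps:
T(t, Q) = -3 + 3*t
d = 3341/5836 (d = (2465 - 5806)/(604 - 6440) = -3341/(-5836) = -3341*(-1/5836) = 3341/5836 ≈ 0.57248)
(B(42) + √(d + T(23, -116))) - 21484 = (163 + √(3341/5836 + (-3 + 3*23))) - 21484 = (163 + √(3341/5836 + (-3 + 69))) - 21484 = (163 + √(3341/5836 + 66)) - 21484 = (163 + √(388517/5836)) - 21484 = (163 + √566846303/2918) - 21484 = -21321 + √566846303/2918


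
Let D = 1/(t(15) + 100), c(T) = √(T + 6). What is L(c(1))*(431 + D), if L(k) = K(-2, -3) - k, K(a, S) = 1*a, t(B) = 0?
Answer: -43101/50 - 43101*√7/100 ≈ -2002.4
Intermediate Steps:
c(T) = √(6 + T)
K(a, S) = a
D = 1/100 (D = 1/(0 + 100) = 1/100 ≈ 0.010000)
L(k) = -2 - k
L(c(1))*(431 + D) = (-2 - √(6 + 1))*(431 + 1/100) = (-2 - √7)*(43101/100) = -43101/50 - 43101*√7/100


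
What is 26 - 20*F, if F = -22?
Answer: 466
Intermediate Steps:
26 - 20*F = 26 - 20*(-22) = 26 + 440 = 466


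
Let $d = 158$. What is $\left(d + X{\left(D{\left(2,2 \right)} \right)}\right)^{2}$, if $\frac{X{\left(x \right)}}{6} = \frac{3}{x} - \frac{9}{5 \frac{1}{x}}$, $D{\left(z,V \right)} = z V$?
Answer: $\frac{1423249}{100} \approx 14232.0$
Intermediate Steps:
$D{\left(z,V \right)} = V z$
$X{\left(x \right)} = \frac{18}{x} - \frac{54 x}{5}$ ($X{\left(x \right)} = 6 \left(\frac{3}{x} - \frac{9}{5 \frac{1}{x}}\right) = 6 \left(\frac{3}{x} - 9 \frac{x}{5}\right) = 6 \left(\frac{3}{x} - \frac{9 x}{5}\right) = \frac{18}{x} - \frac{54 x}{5}$)
$\left(d + X{\left(D{\left(2,2 \right)} \right)}\right)^{2} = \left(158 + \left(\frac{18}{2 \cdot 2} - \frac{54 \cdot 2 \cdot 2}{5}\right)\right)^{2} = \left(158 + \left(\frac{18}{4} - \frac{216}{5}\right)\right)^{2} = \left(158 + \left(18 \cdot \frac{1}{4} - \frac{216}{5}\right)\right)^{2} = \left(158 + \left(\frac{9}{2} - \frac{216}{5}\right)\right)^{2} = \left(158 - \frac{387}{10}\right)^{2} = \left(\frac{1193}{10}\right)^{2} = \frac{1423249}{100}$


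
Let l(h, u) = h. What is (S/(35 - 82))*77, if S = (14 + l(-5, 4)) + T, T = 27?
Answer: -2772/47 ≈ -58.979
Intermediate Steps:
S = 36 (S = (14 - 5) + 27 = 9 + 27 = 36)
(S/(35 - 82))*77 = (36/(35 - 82))*77 = (36/(-47))*77 = -1/47*36*77 = -36/47*77 = -2772/47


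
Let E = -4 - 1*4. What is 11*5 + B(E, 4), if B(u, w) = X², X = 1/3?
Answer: 496/9 ≈ 55.111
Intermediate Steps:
X = ⅓ ≈ 0.33333
E = -8 (E = -4 - 4 = -8)
B(u, w) = ⅑ (B(u, w) = (⅓)² = ⅑)
11*5 + B(E, 4) = 11*5 + ⅑ = 55 + ⅑ = 496/9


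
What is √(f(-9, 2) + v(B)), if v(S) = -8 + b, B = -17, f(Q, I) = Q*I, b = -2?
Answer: 2*I*√7 ≈ 5.2915*I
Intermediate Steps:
f(Q, I) = I*Q
v(S) = -10 (v(S) = -8 - 2 = -10)
√(f(-9, 2) + v(B)) = √(2*(-9) - 10) = √(-18 - 10) = √(-28) = 2*I*√7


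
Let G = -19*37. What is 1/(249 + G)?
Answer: -1/454 ≈ -0.0022026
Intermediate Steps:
G = -703
1/(249 + G) = 1/(249 - 703) = 1/(-454) = -1/454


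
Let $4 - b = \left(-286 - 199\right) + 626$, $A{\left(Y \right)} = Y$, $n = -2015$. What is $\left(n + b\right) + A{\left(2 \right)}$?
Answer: $-2150$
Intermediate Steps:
$b = -137$ ($b = 4 - \left(\left(-286 - 199\right) + 626\right) = 4 - \left(-485 + 626\right) = 4 - 141 = -137$)
$\left(n + b\right) + A{\left(2 \right)} = \left(-2015 - 137\right) + 2 = -2152 + 2 = -2150$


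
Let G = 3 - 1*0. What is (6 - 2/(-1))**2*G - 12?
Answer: 180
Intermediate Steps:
G = 3 (G = 3 + 0 = 3)
(6 - 2/(-1))**2*G - 12 = (6 - 2/(-1))**2*3 - 12 = (6 - 2*(-1))**2*3 - 12 = (6 + 2)**2*3 - 12 = 8**2*3 - 12 = 64*3 - 12 = 192 - 12 = 180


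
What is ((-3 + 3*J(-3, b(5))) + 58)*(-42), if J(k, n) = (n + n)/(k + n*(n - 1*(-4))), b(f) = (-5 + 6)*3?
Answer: -2352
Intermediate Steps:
b(f) = 3 (b(f) = 1*3 = 3)
J(k, n) = 2*n/(k + n*(4 + n)) (J(k, n) = (2*n)/(k + n*(n + 4)) = (2*n)/(k + n*(4 + n)) = 2*n/(k + n*(4 + n)))
((-3 + 3*J(-3, b(5))) + 58)*(-42) = ((-3 + 3*(2*3/(-3 + 3² + 4*3))) + 58)*(-42) = ((-3 + 3*(2*3/(-3 + 9 + 12))) + 58)*(-42) = ((-3 + 3*(2*3/18)) + 58)*(-42) = ((-3 + 3*(2*3*(1/18))) + 58)*(-42) = ((-3 + 3*(⅓)) + 58)*(-42) = ((-3 + 1) + 58)*(-42) = (-2 + 58)*(-42) = 56*(-42) = -2352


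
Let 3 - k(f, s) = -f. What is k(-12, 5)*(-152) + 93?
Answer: 1461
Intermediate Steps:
k(f, s) = 3 + f (k(f, s) = 3 - (-1)*f = 3 + f)
k(-12, 5)*(-152) + 93 = (3 - 12)*(-152) + 93 = -9*(-152) + 93 = 1368 + 93 = 1461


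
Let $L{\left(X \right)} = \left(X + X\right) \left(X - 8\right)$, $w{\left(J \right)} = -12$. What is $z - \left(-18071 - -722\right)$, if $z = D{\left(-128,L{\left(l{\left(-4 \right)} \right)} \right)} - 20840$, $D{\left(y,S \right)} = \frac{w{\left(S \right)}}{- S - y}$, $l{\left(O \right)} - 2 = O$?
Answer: $- \frac{76805}{22} \approx -3491.1$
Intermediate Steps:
$l{\left(O \right)} = 2 + O$
$L{\left(X \right)} = 2 X \left(-8 + X\right)$
$D{\left(y,S \right)} = - \frac{12}{- S - y}$
$z = - \frac{458483}{22}$ ($z = \frac{12}{2 \left(2 - 4\right) \left(-8 + \left(2 - 4\right)\right) - 128} - 20840 = \frac{12}{2 \left(-2\right) \left(-8 - 2\right) - 128} - 20840 = \frac{12}{2 \left(-2\right) \left(-10\right) - 128} - 20840 = \frac{12}{40 - 128} - 20840 = \frac{12}{-88} - 20840 = 12 \left(- \frac{1}{88}\right) - 20840 = - \frac{3}{22} - 20840 = - \frac{458483}{22} \approx -20840.0$)
$z - \left(-18071 - -722\right) = - \frac{458483}{22} - \left(-18071 - -722\right) = - \frac{458483}{22} - \left(-18071 + 722\right) = - \frac{458483}{22} - -17349 = - \frac{458483}{22} + 17349 = - \frac{76805}{22}$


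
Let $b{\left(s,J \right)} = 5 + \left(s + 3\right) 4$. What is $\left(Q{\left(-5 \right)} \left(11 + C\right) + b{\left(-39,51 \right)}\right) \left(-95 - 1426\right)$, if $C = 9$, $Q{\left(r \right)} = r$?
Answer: $363519$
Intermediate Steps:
$b{\left(s,J \right)} = 17 + 4 s$ ($b{\left(s,J \right)} = 5 + \left(3 + s\right) 4 = 5 + \left(12 + 4 s\right) = 17 + 4 s$)
$\left(Q{\left(-5 \right)} \left(11 + C\right) + b{\left(-39,51 \right)}\right) \left(-95 - 1426\right) = \left(- 5 \left(11 + 9\right) + \left(17 + 4 \left(-39\right)\right)\right) \left(-95 - 1426\right) = \left(\left(-5\right) 20 + \left(17 - 156\right)\right) \left(-1521\right) = \left(-100 - 139\right) \left(-1521\right) = \left(-239\right) \left(-1521\right) = 363519$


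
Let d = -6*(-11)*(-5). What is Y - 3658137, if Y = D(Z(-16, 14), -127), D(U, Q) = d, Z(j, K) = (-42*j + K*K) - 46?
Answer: -3658467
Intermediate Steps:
Z(j, K) = -46 + K² - 42*j (Z(j, K) = (-42*j + K²) - 46 = (K² - 42*j) - 46 = -46 + K² - 42*j)
d = -330 (d = 66*(-5) = -330)
D(U, Q) = -330
Y = -330
Y - 3658137 = -330 - 3658137 = -3658467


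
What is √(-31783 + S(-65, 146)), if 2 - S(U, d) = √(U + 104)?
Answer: √(-31781 - √39) ≈ 178.29*I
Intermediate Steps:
S(U, d) = 2 - √(104 + U) (S(U, d) = 2 - √(U + 104) = 2 - √(104 + U))
√(-31783 + S(-65, 146)) = √(-31783 + (2 - √(104 - 65))) = √(-31783 + (2 - √39)) = √(-31781 - √39)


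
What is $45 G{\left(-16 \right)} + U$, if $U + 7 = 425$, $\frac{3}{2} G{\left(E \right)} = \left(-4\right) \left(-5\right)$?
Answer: $1018$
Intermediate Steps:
$G{\left(E \right)} = \frac{40}{3}$ ($G{\left(E \right)} = \frac{2 \left(\left(-4\right) \left(-5\right)\right)}{3} = \frac{2}{3} \cdot 20 = \frac{40}{3}$)
$U = 418$ ($U = -7 + 425 = 418$)
$45 G{\left(-16 \right)} + U = 45 \cdot \frac{40}{3} + 418 = 600 + 418 = 1018$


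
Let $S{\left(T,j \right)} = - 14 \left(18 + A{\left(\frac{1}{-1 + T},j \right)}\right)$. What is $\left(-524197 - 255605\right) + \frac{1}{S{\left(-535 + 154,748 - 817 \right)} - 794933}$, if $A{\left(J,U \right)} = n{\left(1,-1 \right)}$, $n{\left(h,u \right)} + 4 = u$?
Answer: $- \frac{620032267231}{795115} \approx -7.798 \cdot 10^{5}$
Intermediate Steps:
$n{\left(h,u \right)} = -4 + u$
$A{\left(J,U \right)} = -5$ ($A{\left(J,U \right)} = -4 - 1 = -5$)
$S{\left(T,j \right)} = -182$ ($S{\left(T,j \right)} = - 14 \left(18 - 5\right) = \left(-14\right) 13 = -182$)
$\left(-524197 - 255605\right) + \frac{1}{S{\left(-535 + 154,748 - 817 \right)} - 794933} = \left(-524197 - 255605\right) + \frac{1}{-182 - 794933} = -779802 + \frac{1}{-795115} = -779802 - \frac{1}{795115} = - \frac{620032267231}{795115}$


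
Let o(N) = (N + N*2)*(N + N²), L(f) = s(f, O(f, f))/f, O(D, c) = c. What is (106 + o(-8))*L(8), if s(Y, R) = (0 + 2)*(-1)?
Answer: 619/2 ≈ 309.50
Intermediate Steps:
s(Y, R) = -2 (s(Y, R) = 2*(-1) = -2)
L(f) = -2/f
o(N) = 3*N*(N + N²) (o(N) = (N + 2*N)*(N + N²) = (3*N)*(N + N²) = 3*N*(N + N²))
(106 + o(-8))*L(8) = (106 + 3*(-8)²*(1 - 8))*(-2/8) = (106 + 3*64*(-7))*(-2*⅛) = (106 - 1344)*(-¼) = -1238*(-¼) = 619/2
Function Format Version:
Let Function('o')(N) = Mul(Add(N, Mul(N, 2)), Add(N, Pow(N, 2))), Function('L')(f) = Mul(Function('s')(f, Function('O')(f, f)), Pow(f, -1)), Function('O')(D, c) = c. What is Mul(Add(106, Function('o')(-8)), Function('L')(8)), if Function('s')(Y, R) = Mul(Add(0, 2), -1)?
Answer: Rational(619, 2) ≈ 309.50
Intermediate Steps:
Function('s')(Y, R) = -2 (Function('s')(Y, R) = Mul(2, -1) = -2)
Function('L')(f) = Mul(-2, Pow(f, -1))
Function('o')(N) = Mul(3, N, Add(N, Pow(N, 2))) (Function('o')(N) = Mul(Add(N, Mul(2, N)), Add(N, Pow(N, 2))) = Mul(Mul(3, N), Add(N, Pow(N, 2))) = Mul(3, N, Add(N, Pow(N, 2))))
Mul(Add(106, Function('o')(-8)), Function('L')(8)) = Mul(Add(106, Mul(3, Pow(-8, 2), Add(1, -8))), Mul(-2, Pow(8, -1))) = Mul(Add(106, Mul(3, 64, -7)), Mul(-2, Rational(1, 8))) = Mul(Add(106, -1344), Rational(-1, 4)) = Mul(-1238, Rational(-1, 4)) = Rational(619, 2)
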